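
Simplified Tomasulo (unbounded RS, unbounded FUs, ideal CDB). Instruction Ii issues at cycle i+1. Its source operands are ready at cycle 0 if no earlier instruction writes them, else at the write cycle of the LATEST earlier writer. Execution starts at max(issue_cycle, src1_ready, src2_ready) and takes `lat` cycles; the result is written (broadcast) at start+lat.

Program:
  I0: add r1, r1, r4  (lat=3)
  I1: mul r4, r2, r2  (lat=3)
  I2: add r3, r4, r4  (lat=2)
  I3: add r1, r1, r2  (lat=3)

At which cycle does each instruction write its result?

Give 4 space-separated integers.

Answer: 4 5 7 7

Derivation:
I0 add r1: issue@1 deps=(None,None) exec_start@1 write@4
I1 mul r4: issue@2 deps=(None,None) exec_start@2 write@5
I2 add r3: issue@3 deps=(1,1) exec_start@5 write@7
I3 add r1: issue@4 deps=(0,None) exec_start@4 write@7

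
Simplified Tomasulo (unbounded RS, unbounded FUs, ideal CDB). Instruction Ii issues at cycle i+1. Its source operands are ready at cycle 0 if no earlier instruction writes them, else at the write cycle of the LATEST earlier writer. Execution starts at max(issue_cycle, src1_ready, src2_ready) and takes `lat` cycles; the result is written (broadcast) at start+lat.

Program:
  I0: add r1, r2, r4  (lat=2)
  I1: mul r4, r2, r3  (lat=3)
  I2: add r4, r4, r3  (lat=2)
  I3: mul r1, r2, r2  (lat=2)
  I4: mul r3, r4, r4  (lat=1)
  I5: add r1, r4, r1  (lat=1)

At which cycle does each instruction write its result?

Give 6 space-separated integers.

I0 add r1: issue@1 deps=(None,None) exec_start@1 write@3
I1 mul r4: issue@2 deps=(None,None) exec_start@2 write@5
I2 add r4: issue@3 deps=(1,None) exec_start@5 write@7
I3 mul r1: issue@4 deps=(None,None) exec_start@4 write@6
I4 mul r3: issue@5 deps=(2,2) exec_start@7 write@8
I5 add r1: issue@6 deps=(2,3) exec_start@7 write@8

Answer: 3 5 7 6 8 8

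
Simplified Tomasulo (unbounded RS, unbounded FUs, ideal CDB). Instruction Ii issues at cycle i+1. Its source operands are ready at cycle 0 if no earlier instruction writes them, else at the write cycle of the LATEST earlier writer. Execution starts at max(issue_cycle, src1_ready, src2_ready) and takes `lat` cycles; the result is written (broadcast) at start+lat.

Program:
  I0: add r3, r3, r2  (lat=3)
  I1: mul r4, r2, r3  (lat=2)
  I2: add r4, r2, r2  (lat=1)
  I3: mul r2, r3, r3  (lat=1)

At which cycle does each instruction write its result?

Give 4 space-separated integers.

Answer: 4 6 4 5

Derivation:
I0 add r3: issue@1 deps=(None,None) exec_start@1 write@4
I1 mul r4: issue@2 deps=(None,0) exec_start@4 write@6
I2 add r4: issue@3 deps=(None,None) exec_start@3 write@4
I3 mul r2: issue@4 deps=(0,0) exec_start@4 write@5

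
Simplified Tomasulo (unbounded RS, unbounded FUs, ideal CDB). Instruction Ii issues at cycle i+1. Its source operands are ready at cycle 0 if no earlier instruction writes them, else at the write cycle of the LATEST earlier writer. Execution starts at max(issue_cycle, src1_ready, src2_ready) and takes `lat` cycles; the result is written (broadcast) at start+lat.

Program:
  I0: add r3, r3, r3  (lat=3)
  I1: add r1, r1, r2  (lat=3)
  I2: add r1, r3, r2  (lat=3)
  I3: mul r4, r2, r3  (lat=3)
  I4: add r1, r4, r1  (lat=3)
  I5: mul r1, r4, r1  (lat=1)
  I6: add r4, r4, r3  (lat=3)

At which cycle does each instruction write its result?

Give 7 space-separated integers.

Answer: 4 5 7 7 10 11 10

Derivation:
I0 add r3: issue@1 deps=(None,None) exec_start@1 write@4
I1 add r1: issue@2 deps=(None,None) exec_start@2 write@5
I2 add r1: issue@3 deps=(0,None) exec_start@4 write@7
I3 mul r4: issue@4 deps=(None,0) exec_start@4 write@7
I4 add r1: issue@5 deps=(3,2) exec_start@7 write@10
I5 mul r1: issue@6 deps=(3,4) exec_start@10 write@11
I6 add r4: issue@7 deps=(3,0) exec_start@7 write@10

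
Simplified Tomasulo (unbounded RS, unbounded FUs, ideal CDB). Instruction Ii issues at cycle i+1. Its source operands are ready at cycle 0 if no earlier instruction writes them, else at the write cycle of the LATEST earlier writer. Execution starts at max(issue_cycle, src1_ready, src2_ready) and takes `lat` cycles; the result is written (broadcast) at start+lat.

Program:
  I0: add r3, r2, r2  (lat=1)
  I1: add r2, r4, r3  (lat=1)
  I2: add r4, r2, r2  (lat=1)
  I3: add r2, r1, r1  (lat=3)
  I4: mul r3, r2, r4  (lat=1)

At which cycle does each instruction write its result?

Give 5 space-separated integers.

Answer: 2 3 4 7 8

Derivation:
I0 add r3: issue@1 deps=(None,None) exec_start@1 write@2
I1 add r2: issue@2 deps=(None,0) exec_start@2 write@3
I2 add r4: issue@3 deps=(1,1) exec_start@3 write@4
I3 add r2: issue@4 deps=(None,None) exec_start@4 write@7
I4 mul r3: issue@5 deps=(3,2) exec_start@7 write@8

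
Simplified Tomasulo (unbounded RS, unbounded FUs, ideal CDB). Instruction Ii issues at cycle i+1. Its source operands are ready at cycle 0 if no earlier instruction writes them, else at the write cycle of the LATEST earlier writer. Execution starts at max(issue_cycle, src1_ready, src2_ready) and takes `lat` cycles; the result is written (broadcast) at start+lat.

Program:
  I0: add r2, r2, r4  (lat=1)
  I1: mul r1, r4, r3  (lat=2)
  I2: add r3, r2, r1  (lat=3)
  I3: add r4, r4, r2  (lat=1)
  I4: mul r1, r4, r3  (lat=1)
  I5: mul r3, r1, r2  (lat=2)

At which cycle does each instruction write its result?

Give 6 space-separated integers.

Answer: 2 4 7 5 8 10

Derivation:
I0 add r2: issue@1 deps=(None,None) exec_start@1 write@2
I1 mul r1: issue@2 deps=(None,None) exec_start@2 write@4
I2 add r3: issue@3 deps=(0,1) exec_start@4 write@7
I3 add r4: issue@4 deps=(None,0) exec_start@4 write@5
I4 mul r1: issue@5 deps=(3,2) exec_start@7 write@8
I5 mul r3: issue@6 deps=(4,0) exec_start@8 write@10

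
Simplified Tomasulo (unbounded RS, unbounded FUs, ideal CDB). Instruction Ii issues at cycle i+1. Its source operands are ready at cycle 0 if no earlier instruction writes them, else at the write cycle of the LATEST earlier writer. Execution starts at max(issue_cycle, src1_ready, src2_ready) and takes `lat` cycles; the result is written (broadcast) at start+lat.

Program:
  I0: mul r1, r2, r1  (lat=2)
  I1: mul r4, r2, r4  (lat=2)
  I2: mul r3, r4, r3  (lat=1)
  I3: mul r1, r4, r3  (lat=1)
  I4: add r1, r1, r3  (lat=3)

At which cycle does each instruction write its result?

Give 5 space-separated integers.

Answer: 3 4 5 6 9

Derivation:
I0 mul r1: issue@1 deps=(None,None) exec_start@1 write@3
I1 mul r4: issue@2 deps=(None,None) exec_start@2 write@4
I2 mul r3: issue@3 deps=(1,None) exec_start@4 write@5
I3 mul r1: issue@4 deps=(1,2) exec_start@5 write@6
I4 add r1: issue@5 deps=(3,2) exec_start@6 write@9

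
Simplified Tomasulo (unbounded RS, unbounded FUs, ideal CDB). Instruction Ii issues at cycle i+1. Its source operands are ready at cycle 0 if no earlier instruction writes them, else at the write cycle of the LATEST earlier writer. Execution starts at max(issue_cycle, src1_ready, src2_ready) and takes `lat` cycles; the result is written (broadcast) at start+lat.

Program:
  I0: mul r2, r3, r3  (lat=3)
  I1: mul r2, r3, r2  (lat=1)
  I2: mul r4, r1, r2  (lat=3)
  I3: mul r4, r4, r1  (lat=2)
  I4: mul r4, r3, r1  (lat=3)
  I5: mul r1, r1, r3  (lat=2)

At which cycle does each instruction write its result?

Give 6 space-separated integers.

Answer: 4 5 8 10 8 8

Derivation:
I0 mul r2: issue@1 deps=(None,None) exec_start@1 write@4
I1 mul r2: issue@2 deps=(None,0) exec_start@4 write@5
I2 mul r4: issue@3 deps=(None,1) exec_start@5 write@8
I3 mul r4: issue@4 deps=(2,None) exec_start@8 write@10
I4 mul r4: issue@5 deps=(None,None) exec_start@5 write@8
I5 mul r1: issue@6 deps=(None,None) exec_start@6 write@8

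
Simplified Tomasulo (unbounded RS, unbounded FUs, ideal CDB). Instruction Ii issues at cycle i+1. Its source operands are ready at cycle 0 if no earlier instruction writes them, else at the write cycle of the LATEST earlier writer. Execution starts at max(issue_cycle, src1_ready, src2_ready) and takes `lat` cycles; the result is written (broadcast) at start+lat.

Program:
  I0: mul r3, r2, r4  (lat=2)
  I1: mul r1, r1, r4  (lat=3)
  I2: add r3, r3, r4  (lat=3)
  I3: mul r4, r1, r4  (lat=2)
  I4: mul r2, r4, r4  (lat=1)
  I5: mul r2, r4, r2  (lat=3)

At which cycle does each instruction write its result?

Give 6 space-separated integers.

Answer: 3 5 6 7 8 11

Derivation:
I0 mul r3: issue@1 deps=(None,None) exec_start@1 write@3
I1 mul r1: issue@2 deps=(None,None) exec_start@2 write@5
I2 add r3: issue@3 deps=(0,None) exec_start@3 write@6
I3 mul r4: issue@4 deps=(1,None) exec_start@5 write@7
I4 mul r2: issue@5 deps=(3,3) exec_start@7 write@8
I5 mul r2: issue@6 deps=(3,4) exec_start@8 write@11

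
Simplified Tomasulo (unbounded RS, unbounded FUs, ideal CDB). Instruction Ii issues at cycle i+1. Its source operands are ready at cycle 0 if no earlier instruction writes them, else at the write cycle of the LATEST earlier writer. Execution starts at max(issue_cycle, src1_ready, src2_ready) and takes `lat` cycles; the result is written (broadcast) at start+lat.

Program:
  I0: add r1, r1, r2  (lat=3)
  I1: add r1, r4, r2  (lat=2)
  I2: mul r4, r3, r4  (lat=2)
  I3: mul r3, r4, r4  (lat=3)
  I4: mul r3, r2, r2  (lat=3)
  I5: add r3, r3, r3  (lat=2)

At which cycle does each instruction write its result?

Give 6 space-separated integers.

I0 add r1: issue@1 deps=(None,None) exec_start@1 write@4
I1 add r1: issue@2 deps=(None,None) exec_start@2 write@4
I2 mul r4: issue@3 deps=(None,None) exec_start@3 write@5
I3 mul r3: issue@4 deps=(2,2) exec_start@5 write@8
I4 mul r3: issue@5 deps=(None,None) exec_start@5 write@8
I5 add r3: issue@6 deps=(4,4) exec_start@8 write@10

Answer: 4 4 5 8 8 10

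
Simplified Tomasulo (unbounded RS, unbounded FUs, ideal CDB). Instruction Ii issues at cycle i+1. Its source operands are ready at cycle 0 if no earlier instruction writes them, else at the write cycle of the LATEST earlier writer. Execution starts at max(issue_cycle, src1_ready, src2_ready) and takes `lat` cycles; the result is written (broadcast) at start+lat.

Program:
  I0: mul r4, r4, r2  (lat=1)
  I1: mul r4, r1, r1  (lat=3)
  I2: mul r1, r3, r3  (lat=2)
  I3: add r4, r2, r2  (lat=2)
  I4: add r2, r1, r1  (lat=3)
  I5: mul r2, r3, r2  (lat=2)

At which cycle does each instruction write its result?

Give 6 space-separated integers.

Answer: 2 5 5 6 8 10

Derivation:
I0 mul r4: issue@1 deps=(None,None) exec_start@1 write@2
I1 mul r4: issue@2 deps=(None,None) exec_start@2 write@5
I2 mul r1: issue@3 deps=(None,None) exec_start@3 write@5
I3 add r4: issue@4 deps=(None,None) exec_start@4 write@6
I4 add r2: issue@5 deps=(2,2) exec_start@5 write@8
I5 mul r2: issue@6 deps=(None,4) exec_start@8 write@10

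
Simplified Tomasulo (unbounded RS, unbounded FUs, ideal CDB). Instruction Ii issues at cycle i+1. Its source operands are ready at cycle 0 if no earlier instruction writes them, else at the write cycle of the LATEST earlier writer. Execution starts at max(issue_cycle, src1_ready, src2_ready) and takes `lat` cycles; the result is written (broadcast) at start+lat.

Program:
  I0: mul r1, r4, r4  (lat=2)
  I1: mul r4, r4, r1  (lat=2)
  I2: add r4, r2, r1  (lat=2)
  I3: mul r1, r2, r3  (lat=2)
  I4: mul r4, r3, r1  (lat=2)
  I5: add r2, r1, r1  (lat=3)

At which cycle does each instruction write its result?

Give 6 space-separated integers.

Answer: 3 5 5 6 8 9

Derivation:
I0 mul r1: issue@1 deps=(None,None) exec_start@1 write@3
I1 mul r4: issue@2 deps=(None,0) exec_start@3 write@5
I2 add r4: issue@3 deps=(None,0) exec_start@3 write@5
I3 mul r1: issue@4 deps=(None,None) exec_start@4 write@6
I4 mul r4: issue@5 deps=(None,3) exec_start@6 write@8
I5 add r2: issue@6 deps=(3,3) exec_start@6 write@9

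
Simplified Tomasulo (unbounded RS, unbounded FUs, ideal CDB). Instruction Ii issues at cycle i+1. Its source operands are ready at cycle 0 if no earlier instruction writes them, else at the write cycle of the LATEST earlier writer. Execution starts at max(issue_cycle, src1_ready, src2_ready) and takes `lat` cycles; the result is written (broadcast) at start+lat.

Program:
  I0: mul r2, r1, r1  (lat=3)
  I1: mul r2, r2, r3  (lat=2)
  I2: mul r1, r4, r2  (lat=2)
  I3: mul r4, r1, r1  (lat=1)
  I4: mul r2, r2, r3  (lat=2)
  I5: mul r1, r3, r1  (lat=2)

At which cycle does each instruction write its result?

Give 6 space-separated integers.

Answer: 4 6 8 9 8 10

Derivation:
I0 mul r2: issue@1 deps=(None,None) exec_start@1 write@4
I1 mul r2: issue@2 deps=(0,None) exec_start@4 write@6
I2 mul r1: issue@3 deps=(None,1) exec_start@6 write@8
I3 mul r4: issue@4 deps=(2,2) exec_start@8 write@9
I4 mul r2: issue@5 deps=(1,None) exec_start@6 write@8
I5 mul r1: issue@6 deps=(None,2) exec_start@8 write@10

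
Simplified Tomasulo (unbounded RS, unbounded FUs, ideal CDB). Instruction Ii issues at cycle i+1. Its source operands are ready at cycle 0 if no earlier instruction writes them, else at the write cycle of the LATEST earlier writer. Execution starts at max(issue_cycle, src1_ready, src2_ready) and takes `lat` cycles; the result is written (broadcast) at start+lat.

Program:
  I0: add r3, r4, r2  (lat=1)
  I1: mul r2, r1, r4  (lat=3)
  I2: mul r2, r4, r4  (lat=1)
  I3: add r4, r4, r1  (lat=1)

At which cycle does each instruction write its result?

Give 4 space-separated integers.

I0 add r3: issue@1 deps=(None,None) exec_start@1 write@2
I1 mul r2: issue@2 deps=(None,None) exec_start@2 write@5
I2 mul r2: issue@3 deps=(None,None) exec_start@3 write@4
I3 add r4: issue@4 deps=(None,None) exec_start@4 write@5

Answer: 2 5 4 5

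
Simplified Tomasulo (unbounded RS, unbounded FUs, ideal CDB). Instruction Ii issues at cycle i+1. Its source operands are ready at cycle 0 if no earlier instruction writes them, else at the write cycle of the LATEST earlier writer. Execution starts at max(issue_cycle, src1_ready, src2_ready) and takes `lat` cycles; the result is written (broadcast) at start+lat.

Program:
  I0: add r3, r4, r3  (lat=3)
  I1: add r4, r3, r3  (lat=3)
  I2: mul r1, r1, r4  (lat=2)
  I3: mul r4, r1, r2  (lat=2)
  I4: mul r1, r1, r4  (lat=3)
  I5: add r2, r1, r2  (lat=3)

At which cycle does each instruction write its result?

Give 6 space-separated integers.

Answer: 4 7 9 11 14 17

Derivation:
I0 add r3: issue@1 deps=(None,None) exec_start@1 write@4
I1 add r4: issue@2 deps=(0,0) exec_start@4 write@7
I2 mul r1: issue@3 deps=(None,1) exec_start@7 write@9
I3 mul r4: issue@4 deps=(2,None) exec_start@9 write@11
I4 mul r1: issue@5 deps=(2,3) exec_start@11 write@14
I5 add r2: issue@6 deps=(4,None) exec_start@14 write@17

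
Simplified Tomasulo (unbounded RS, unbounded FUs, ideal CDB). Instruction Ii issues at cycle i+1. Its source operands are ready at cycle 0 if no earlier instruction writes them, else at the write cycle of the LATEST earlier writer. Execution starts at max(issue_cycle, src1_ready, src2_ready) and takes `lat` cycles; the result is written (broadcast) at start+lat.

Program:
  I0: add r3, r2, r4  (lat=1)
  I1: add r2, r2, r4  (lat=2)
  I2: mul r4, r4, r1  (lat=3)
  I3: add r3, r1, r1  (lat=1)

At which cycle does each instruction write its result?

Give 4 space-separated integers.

Answer: 2 4 6 5

Derivation:
I0 add r3: issue@1 deps=(None,None) exec_start@1 write@2
I1 add r2: issue@2 deps=(None,None) exec_start@2 write@4
I2 mul r4: issue@3 deps=(None,None) exec_start@3 write@6
I3 add r3: issue@4 deps=(None,None) exec_start@4 write@5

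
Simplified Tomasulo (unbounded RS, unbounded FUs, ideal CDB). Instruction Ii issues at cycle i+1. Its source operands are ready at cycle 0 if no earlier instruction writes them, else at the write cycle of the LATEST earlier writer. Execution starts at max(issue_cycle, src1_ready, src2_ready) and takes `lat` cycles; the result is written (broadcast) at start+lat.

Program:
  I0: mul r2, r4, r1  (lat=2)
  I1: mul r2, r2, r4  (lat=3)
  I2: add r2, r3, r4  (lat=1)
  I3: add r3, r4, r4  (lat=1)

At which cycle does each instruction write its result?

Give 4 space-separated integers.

I0 mul r2: issue@1 deps=(None,None) exec_start@1 write@3
I1 mul r2: issue@2 deps=(0,None) exec_start@3 write@6
I2 add r2: issue@3 deps=(None,None) exec_start@3 write@4
I3 add r3: issue@4 deps=(None,None) exec_start@4 write@5

Answer: 3 6 4 5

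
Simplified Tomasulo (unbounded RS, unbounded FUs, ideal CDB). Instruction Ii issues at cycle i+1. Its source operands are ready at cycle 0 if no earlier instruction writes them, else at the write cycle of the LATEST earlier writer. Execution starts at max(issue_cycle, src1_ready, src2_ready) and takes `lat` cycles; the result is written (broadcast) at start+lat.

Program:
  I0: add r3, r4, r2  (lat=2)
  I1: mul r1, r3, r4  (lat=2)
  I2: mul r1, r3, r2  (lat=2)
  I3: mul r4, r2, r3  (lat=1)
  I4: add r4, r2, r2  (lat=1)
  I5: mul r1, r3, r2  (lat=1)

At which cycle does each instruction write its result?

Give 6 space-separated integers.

I0 add r3: issue@1 deps=(None,None) exec_start@1 write@3
I1 mul r1: issue@2 deps=(0,None) exec_start@3 write@5
I2 mul r1: issue@3 deps=(0,None) exec_start@3 write@5
I3 mul r4: issue@4 deps=(None,0) exec_start@4 write@5
I4 add r4: issue@5 deps=(None,None) exec_start@5 write@6
I5 mul r1: issue@6 deps=(0,None) exec_start@6 write@7

Answer: 3 5 5 5 6 7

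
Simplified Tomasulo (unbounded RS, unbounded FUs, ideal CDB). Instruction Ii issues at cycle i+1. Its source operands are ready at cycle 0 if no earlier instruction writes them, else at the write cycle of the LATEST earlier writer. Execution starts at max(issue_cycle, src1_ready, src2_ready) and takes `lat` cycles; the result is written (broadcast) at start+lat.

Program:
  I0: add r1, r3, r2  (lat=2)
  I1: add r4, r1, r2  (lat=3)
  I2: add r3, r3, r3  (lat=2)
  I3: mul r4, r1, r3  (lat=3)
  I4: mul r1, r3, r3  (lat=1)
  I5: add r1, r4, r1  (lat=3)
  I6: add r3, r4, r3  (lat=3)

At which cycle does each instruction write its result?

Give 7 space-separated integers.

I0 add r1: issue@1 deps=(None,None) exec_start@1 write@3
I1 add r4: issue@2 deps=(0,None) exec_start@3 write@6
I2 add r3: issue@3 deps=(None,None) exec_start@3 write@5
I3 mul r4: issue@4 deps=(0,2) exec_start@5 write@8
I4 mul r1: issue@5 deps=(2,2) exec_start@5 write@6
I5 add r1: issue@6 deps=(3,4) exec_start@8 write@11
I6 add r3: issue@7 deps=(3,2) exec_start@8 write@11

Answer: 3 6 5 8 6 11 11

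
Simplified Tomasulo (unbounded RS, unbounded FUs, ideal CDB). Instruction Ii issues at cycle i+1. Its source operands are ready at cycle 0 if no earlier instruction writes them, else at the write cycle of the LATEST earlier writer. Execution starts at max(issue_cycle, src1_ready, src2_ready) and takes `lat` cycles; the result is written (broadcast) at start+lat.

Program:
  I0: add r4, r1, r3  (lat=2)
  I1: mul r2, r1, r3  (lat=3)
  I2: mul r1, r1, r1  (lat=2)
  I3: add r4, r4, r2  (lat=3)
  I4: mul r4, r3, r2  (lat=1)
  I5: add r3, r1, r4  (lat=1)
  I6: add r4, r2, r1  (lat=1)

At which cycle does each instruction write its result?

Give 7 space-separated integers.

Answer: 3 5 5 8 6 7 8

Derivation:
I0 add r4: issue@1 deps=(None,None) exec_start@1 write@3
I1 mul r2: issue@2 deps=(None,None) exec_start@2 write@5
I2 mul r1: issue@3 deps=(None,None) exec_start@3 write@5
I3 add r4: issue@4 deps=(0,1) exec_start@5 write@8
I4 mul r4: issue@5 deps=(None,1) exec_start@5 write@6
I5 add r3: issue@6 deps=(2,4) exec_start@6 write@7
I6 add r4: issue@7 deps=(1,2) exec_start@7 write@8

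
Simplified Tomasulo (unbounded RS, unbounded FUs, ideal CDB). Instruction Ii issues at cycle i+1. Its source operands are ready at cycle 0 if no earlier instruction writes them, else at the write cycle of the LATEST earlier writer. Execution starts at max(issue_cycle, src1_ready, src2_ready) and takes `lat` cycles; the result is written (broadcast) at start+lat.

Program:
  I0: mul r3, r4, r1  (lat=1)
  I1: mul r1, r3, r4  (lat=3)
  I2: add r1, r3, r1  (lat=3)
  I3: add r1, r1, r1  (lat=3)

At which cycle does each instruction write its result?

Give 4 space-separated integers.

Answer: 2 5 8 11

Derivation:
I0 mul r3: issue@1 deps=(None,None) exec_start@1 write@2
I1 mul r1: issue@2 deps=(0,None) exec_start@2 write@5
I2 add r1: issue@3 deps=(0,1) exec_start@5 write@8
I3 add r1: issue@4 deps=(2,2) exec_start@8 write@11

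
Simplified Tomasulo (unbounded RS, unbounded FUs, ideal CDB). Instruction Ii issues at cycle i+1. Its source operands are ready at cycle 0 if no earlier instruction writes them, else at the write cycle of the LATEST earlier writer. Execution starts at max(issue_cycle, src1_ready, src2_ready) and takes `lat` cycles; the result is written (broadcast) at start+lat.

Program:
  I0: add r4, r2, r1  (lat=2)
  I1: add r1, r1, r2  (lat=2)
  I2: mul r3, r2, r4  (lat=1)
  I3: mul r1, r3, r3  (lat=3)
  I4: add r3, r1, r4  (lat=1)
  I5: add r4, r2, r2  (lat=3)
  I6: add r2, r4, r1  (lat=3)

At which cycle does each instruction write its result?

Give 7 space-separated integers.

Answer: 3 4 4 7 8 9 12

Derivation:
I0 add r4: issue@1 deps=(None,None) exec_start@1 write@3
I1 add r1: issue@2 deps=(None,None) exec_start@2 write@4
I2 mul r3: issue@3 deps=(None,0) exec_start@3 write@4
I3 mul r1: issue@4 deps=(2,2) exec_start@4 write@7
I4 add r3: issue@5 deps=(3,0) exec_start@7 write@8
I5 add r4: issue@6 deps=(None,None) exec_start@6 write@9
I6 add r2: issue@7 deps=(5,3) exec_start@9 write@12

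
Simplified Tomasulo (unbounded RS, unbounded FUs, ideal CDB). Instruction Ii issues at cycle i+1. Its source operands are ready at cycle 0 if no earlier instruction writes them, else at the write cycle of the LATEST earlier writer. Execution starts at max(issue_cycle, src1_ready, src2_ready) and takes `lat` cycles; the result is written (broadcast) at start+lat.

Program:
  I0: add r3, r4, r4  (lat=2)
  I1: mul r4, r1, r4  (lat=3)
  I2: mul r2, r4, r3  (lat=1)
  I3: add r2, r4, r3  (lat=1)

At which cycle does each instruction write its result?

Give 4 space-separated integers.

I0 add r3: issue@1 deps=(None,None) exec_start@1 write@3
I1 mul r4: issue@2 deps=(None,None) exec_start@2 write@5
I2 mul r2: issue@3 deps=(1,0) exec_start@5 write@6
I3 add r2: issue@4 deps=(1,0) exec_start@5 write@6

Answer: 3 5 6 6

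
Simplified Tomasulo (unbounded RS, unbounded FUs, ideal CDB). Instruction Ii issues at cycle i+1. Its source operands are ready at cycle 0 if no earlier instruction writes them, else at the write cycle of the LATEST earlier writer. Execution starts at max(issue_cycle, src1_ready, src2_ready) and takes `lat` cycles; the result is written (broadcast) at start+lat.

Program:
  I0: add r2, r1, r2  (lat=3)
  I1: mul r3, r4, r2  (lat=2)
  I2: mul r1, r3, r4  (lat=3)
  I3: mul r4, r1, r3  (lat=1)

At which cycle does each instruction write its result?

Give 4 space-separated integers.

I0 add r2: issue@1 deps=(None,None) exec_start@1 write@4
I1 mul r3: issue@2 deps=(None,0) exec_start@4 write@6
I2 mul r1: issue@3 deps=(1,None) exec_start@6 write@9
I3 mul r4: issue@4 deps=(2,1) exec_start@9 write@10

Answer: 4 6 9 10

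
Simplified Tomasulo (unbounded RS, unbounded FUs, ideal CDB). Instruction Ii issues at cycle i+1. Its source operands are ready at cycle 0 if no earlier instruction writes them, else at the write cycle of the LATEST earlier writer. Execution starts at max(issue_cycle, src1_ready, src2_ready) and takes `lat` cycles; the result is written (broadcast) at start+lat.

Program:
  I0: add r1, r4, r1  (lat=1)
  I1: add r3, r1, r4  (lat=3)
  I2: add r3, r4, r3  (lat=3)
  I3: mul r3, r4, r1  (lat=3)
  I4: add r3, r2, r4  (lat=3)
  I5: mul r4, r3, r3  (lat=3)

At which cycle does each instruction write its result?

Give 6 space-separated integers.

Answer: 2 5 8 7 8 11

Derivation:
I0 add r1: issue@1 deps=(None,None) exec_start@1 write@2
I1 add r3: issue@2 deps=(0,None) exec_start@2 write@5
I2 add r3: issue@3 deps=(None,1) exec_start@5 write@8
I3 mul r3: issue@4 deps=(None,0) exec_start@4 write@7
I4 add r3: issue@5 deps=(None,None) exec_start@5 write@8
I5 mul r4: issue@6 deps=(4,4) exec_start@8 write@11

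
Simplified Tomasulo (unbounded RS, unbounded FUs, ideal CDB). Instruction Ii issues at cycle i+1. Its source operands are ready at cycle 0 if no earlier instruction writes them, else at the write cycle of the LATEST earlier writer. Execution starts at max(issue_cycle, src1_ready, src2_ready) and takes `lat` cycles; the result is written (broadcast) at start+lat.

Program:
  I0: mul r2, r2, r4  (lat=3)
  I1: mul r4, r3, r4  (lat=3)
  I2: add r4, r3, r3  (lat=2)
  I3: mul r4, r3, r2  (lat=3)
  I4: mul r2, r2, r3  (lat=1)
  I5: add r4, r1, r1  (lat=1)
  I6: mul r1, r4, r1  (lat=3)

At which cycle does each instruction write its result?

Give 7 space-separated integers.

I0 mul r2: issue@1 deps=(None,None) exec_start@1 write@4
I1 mul r4: issue@2 deps=(None,None) exec_start@2 write@5
I2 add r4: issue@3 deps=(None,None) exec_start@3 write@5
I3 mul r4: issue@4 deps=(None,0) exec_start@4 write@7
I4 mul r2: issue@5 deps=(0,None) exec_start@5 write@6
I5 add r4: issue@6 deps=(None,None) exec_start@6 write@7
I6 mul r1: issue@7 deps=(5,None) exec_start@7 write@10

Answer: 4 5 5 7 6 7 10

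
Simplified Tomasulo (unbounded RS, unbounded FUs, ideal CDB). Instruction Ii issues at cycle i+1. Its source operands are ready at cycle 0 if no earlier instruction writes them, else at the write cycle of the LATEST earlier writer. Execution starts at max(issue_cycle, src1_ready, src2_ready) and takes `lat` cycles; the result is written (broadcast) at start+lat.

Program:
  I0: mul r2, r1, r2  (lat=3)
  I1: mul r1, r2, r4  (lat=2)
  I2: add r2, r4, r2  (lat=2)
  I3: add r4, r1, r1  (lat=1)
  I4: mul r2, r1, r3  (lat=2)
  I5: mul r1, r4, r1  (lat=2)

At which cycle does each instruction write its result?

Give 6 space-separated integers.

Answer: 4 6 6 7 8 9

Derivation:
I0 mul r2: issue@1 deps=(None,None) exec_start@1 write@4
I1 mul r1: issue@2 deps=(0,None) exec_start@4 write@6
I2 add r2: issue@3 deps=(None,0) exec_start@4 write@6
I3 add r4: issue@4 deps=(1,1) exec_start@6 write@7
I4 mul r2: issue@5 deps=(1,None) exec_start@6 write@8
I5 mul r1: issue@6 deps=(3,1) exec_start@7 write@9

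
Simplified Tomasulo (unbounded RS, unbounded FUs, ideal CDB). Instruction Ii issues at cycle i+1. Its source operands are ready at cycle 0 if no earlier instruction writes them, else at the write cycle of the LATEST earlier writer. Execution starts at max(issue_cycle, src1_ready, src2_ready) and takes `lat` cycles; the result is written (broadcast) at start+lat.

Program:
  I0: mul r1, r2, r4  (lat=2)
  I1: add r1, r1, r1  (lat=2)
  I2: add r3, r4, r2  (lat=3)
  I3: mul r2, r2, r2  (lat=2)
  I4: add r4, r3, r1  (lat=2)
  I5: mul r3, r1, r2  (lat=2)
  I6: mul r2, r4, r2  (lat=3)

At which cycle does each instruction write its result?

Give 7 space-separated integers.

I0 mul r1: issue@1 deps=(None,None) exec_start@1 write@3
I1 add r1: issue@2 deps=(0,0) exec_start@3 write@5
I2 add r3: issue@3 deps=(None,None) exec_start@3 write@6
I3 mul r2: issue@4 deps=(None,None) exec_start@4 write@6
I4 add r4: issue@5 deps=(2,1) exec_start@6 write@8
I5 mul r3: issue@6 deps=(1,3) exec_start@6 write@8
I6 mul r2: issue@7 deps=(4,3) exec_start@8 write@11

Answer: 3 5 6 6 8 8 11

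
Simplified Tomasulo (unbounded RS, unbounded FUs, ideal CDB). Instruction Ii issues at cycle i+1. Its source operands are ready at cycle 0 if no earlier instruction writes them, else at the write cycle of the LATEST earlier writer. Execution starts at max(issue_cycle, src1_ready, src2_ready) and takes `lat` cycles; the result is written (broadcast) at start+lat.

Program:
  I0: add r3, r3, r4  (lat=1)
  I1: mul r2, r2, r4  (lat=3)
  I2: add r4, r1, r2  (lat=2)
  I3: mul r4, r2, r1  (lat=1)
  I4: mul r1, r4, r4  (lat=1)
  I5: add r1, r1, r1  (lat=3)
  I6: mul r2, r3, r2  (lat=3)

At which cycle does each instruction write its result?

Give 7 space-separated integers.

Answer: 2 5 7 6 7 10 10

Derivation:
I0 add r3: issue@1 deps=(None,None) exec_start@1 write@2
I1 mul r2: issue@2 deps=(None,None) exec_start@2 write@5
I2 add r4: issue@3 deps=(None,1) exec_start@5 write@7
I3 mul r4: issue@4 deps=(1,None) exec_start@5 write@6
I4 mul r1: issue@5 deps=(3,3) exec_start@6 write@7
I5 add r1: issue@6 deps=(4,4) exec_start@7 write@10
I6 mul r2: issue@7 deps=(0,1) exec_start@7 write@10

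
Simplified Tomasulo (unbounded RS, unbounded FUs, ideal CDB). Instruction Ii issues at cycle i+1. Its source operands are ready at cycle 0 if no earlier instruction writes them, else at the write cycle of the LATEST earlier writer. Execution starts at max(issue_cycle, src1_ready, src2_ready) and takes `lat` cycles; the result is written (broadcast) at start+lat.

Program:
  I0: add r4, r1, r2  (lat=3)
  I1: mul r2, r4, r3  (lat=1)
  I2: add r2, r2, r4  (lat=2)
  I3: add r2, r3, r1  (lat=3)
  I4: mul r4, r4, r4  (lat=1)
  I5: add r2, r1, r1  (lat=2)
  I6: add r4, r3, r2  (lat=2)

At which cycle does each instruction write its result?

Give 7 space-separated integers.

I0 add r4: issue@1 deps=(None,None) exec_start@1 write@4
I1 mul r2: issue@2 deps=(0,None) exec_start@4 write@5
I2 add r2: issue@3 deps=(1,0) exec_start@5 write@7
I3 add r2: issue@4 deps=(None,None) exec_start@4 write@7
I4 mul r4: issue@5 deps=(0,0) exec_start@5 write@6
I5 add r2: issue@6 deps=(None,None) exec_start@6 write@8
I6 add r4: issue@7 deps=(None,5) exec_start@8 write@10

Answer: 4 5 7 7 6 8 10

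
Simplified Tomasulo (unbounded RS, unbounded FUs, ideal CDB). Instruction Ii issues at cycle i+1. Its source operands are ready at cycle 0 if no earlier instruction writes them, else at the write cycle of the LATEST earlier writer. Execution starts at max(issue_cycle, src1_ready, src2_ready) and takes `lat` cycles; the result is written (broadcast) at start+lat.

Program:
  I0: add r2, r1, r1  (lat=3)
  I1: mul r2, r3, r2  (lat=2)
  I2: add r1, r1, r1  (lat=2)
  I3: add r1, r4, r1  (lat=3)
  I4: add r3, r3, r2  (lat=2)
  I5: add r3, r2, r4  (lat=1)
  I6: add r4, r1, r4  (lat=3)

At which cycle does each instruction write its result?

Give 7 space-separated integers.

I0 add r2: issue@1 deps=(None,None) exec_start@1 write@4
I1 mul r2: issue@2 deps=(None,0) exec_start@4 write@6
I2 add r1: issue@3 deps=(None,None) exec_start@3 write@5
I3 add r1: issue@4 deps=(None,2) exec_start@5 write@8
I4 add r3: issue@5 deps=(None,1) exec_start@6 write@8
I5 add r3: issue@6 deps=(1,None) exec_start@6 write@7
I6 add r4: issue@7 deps=(3,None) exec_start@8 write@11

Answer: 4 6 5 8 8 7 11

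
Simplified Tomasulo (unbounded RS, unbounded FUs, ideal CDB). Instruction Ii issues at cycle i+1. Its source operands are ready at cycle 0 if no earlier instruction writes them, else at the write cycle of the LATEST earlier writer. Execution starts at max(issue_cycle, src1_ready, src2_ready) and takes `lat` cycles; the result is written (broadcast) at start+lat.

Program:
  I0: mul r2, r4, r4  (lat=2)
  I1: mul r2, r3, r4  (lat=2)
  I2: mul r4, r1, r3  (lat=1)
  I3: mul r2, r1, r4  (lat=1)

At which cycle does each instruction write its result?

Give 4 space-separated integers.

I0 mul r2: issue@1 deps=(None,None) exec_start@1 write@3
I1 mul r2: issue@2 deps=(None,None) exec_start@2 write@4
I2 mul r4: issue@3 deps=(None,None) exec_start@3 write@4
I3 mul r2: issue@4 deps=(None,2) exec_start@4 write@5

Answer: 3 4 4 5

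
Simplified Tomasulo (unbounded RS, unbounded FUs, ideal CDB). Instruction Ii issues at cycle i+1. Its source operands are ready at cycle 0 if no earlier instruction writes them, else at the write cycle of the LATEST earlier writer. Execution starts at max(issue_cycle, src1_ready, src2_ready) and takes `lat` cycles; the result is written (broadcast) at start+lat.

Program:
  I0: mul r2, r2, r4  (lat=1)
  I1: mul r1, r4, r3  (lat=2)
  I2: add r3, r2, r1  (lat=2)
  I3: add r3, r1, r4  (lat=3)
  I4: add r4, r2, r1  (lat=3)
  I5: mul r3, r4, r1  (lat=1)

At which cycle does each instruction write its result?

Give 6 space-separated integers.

I0 mul r2: issue@1 deps=(None,None) exec_start@1 write@2
I1 mul r1: issue@2 deps=(None,None) exec_start@2 write@4
I2 add r3: issue@3 deps=(0,1) exec_start@4 write@6
I3 add r3: issue@4 deps=(1,None) exec_start@4 write@7
I4 add r4: issue@5 deps=(0,1) exec_start@5 write@8
I5 mul r3: issue@6 deps=(4,1) exec_start@8 write@9

Answer: 2 4 6 7 8 9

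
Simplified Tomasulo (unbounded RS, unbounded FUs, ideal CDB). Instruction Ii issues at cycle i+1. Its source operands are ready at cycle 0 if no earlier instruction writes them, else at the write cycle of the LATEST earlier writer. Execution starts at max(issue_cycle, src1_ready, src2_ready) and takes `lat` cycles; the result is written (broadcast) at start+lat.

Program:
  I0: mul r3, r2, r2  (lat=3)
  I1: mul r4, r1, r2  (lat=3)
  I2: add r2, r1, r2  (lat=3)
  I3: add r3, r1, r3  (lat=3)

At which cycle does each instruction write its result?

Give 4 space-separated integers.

Answer: 4 5 6 7

Derivation:
I0 mul r3: issue@1 deps=(None,None) exec_start@1 write@4
I1 mul r4: issue@2 deps=(None,None) exec_start@2 write@5
I2 add r2: issue@3 deps=(None,None) exec_start@3 write@6
I3 add r3: issue@4 deps=(None,0) exec_start@4 write@7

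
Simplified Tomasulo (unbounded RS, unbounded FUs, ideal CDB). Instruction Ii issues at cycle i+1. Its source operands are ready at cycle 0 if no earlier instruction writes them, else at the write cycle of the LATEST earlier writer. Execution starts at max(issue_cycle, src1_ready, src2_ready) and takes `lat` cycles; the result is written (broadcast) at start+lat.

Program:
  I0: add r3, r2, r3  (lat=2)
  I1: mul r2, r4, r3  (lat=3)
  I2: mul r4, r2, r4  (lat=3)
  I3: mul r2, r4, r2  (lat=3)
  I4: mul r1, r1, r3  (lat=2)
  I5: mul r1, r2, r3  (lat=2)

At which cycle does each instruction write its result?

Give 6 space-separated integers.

Answer: 3 6 9 12 7 14

Derivation:
I0 add r3: issue@1 deps=(None,None) exec_start@1 write@3
I1 mul r2: issue@2 deps=(None,0) exec_start@3 write@6
I2 mul r4: issue@3 deps=(1,None) exec_start@6 write@9
I3 mul r2: issue@4 deps=(2,1) exec_start@9 write@12
I4 mul r1: issue@5 deps=(None,0) exec_start@5 write@7
I5 mul r1: issue@6 deps=(3,0) exec_start@12 write@14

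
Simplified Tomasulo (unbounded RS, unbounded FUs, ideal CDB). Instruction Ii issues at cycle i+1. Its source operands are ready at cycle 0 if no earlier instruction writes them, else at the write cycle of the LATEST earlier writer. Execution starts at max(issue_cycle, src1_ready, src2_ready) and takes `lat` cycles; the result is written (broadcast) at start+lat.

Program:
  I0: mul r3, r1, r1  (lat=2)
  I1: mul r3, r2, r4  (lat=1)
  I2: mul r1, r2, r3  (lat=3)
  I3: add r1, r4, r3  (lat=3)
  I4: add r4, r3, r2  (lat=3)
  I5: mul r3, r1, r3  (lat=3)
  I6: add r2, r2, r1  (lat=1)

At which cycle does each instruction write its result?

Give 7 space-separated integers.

I0 mul r3: issue@1 deps=(None,None) exec_start@1 write@3
I1 mul r3: issue@2 deps=(None,None) exec_start@2 write@3
I2 mul r1: issue@3 deps=(None,1) exec_start@3 write@6
I3 add r1: issue@4 deps=(None,1) exec_start@4 write@7
I4 add r4: issue@5 deps=(1,None) exec_start@5 write@8
I5 mul r3: issue@6 deps=(3,1) exec_start@7 write@10
I6 add r2: issue@7 deps=(None,3) exec_start@7 write@8

Answer: 3 3 6 7 8 10 8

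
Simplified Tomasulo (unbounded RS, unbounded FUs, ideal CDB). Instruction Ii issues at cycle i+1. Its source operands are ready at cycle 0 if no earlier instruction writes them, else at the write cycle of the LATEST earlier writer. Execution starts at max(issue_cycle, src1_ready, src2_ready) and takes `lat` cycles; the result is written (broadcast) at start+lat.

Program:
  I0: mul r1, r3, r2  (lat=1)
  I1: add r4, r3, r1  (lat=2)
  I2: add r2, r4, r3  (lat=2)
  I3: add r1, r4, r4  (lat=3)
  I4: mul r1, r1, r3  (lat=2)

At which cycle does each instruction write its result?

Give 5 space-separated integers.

I0 mul r1: issue@1 deps=(None,None) exec_start@1 write@2
I1 add r4: issue@2 deps=(None,0) exec_start@2 write@4
I2 add r2: issue@3 deps=(1,None) exec_start@4 write@6
I3 add r1: issue@4 deps=(1,1) exec_start@4 write@7
I4 mul r1: issue@5 deps=(3,None) exec_start@7 write@9

Answer: 2 4 6 7 9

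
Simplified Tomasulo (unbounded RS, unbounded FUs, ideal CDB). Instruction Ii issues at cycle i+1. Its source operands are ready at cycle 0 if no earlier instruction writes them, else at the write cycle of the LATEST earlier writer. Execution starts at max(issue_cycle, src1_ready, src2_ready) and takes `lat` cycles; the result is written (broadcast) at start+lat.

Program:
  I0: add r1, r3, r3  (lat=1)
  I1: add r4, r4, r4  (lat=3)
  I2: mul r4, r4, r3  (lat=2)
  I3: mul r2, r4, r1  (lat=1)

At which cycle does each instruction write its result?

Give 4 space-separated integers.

I0 add r1: issue@1 deps=(None,None) exec_start@1 write@2
I1 add r4: issue@2 deps=(None,None) exec_start@2 write@5
I2 mul r4: issue@3 deps=(1,None) exec_start@5 write@7
I3 mul r2: issue@4 deps=(2,0) exec_start@7 write@8

Answer: 2 5 7 8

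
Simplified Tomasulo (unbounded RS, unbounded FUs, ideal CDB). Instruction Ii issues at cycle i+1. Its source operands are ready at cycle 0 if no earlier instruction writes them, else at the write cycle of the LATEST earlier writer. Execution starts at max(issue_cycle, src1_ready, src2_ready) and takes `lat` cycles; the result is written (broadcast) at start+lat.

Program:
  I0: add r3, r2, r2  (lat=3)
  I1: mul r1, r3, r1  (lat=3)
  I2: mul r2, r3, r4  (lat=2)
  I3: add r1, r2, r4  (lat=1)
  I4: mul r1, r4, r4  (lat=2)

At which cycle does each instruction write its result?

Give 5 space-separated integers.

I0 add r3: issue@1 deps=(None,None) exec_start@1 write@4
I1 mul r1: issue@2 deps=(0,None) exec_start@4 write@7
I2 mul r2: issue@3 deps=(0,None) exec_start@4 write@6
I3 add r1: issue@4 deps=(2,None) exec_start@6 write@7
I4 mul r1: issue@5 deps=(None,None) exec_start@5 write@7

Answer: 4 7 6 7 7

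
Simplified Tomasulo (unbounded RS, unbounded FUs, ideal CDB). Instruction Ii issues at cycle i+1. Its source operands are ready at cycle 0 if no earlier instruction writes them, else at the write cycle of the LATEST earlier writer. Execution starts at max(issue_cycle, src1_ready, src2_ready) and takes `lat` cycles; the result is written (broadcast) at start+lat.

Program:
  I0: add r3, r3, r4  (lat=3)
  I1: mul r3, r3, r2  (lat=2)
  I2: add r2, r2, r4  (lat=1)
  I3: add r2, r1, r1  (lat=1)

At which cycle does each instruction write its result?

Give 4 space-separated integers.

I0 add r3: issue@1 deps=(None,None) exec_start@1 write@4
I1 mul r3: issue@2 deps=(0,None) exec_start@4 write@6
I2 add r2: issue@3 deps=(None,None) exec_start@3 write@4
I3 add r2: issue@4 deps=(None,None) exec_start@4 write@5

Answer: 4 6 4 5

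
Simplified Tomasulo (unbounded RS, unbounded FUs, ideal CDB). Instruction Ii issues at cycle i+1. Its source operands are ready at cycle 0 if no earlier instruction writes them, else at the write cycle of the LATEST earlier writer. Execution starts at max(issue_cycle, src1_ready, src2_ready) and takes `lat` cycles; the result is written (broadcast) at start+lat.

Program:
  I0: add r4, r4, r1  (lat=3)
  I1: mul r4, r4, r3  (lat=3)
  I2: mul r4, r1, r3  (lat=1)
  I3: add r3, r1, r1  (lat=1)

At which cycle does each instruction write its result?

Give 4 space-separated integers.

I0 add r4: issue@1 deps=(None,None) exec_start@1 write@4
I1 mul r4: issue@2 deps=(0,None) exec_start@4 write@7
I2 mul r4: issue@3 deps=(None,None) exec_start@3 write@4
I3 add r3: issue@4 deps=(None,None) exec_start@4 write@5

Answer: 4 7 4 5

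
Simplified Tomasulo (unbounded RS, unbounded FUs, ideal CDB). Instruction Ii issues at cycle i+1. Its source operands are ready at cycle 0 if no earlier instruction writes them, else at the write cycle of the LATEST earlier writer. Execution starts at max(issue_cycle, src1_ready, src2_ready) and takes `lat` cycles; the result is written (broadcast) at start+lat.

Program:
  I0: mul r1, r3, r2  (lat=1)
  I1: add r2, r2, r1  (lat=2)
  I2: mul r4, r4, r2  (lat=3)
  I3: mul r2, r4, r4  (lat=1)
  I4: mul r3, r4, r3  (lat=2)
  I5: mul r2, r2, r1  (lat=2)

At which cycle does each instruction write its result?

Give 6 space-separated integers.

Answer: 2 4 7 8 9 10

Derivation:
I0 mul r1: issue@1 deps=(None,None) exec_start@1 write@2
I1 add r2: issue@2 deps=(None,0) exec_start@2 write@4
I2 mul r4: issue@3 deps=(None,1) exec_start@4 write@7
I3 mul r2: issue@4 deps=(2,2) exec_start@7 write@8
I4 mul r3: issue@5 deps=(2,None) exec_start@7 write@9
I5 mul r2: issue@6 deps=(3,0) exec_start@8 write@10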